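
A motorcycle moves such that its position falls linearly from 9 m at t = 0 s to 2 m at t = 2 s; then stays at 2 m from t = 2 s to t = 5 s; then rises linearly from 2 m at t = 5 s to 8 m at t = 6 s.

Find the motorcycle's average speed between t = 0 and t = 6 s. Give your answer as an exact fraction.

13/6 m/s

Average speed = (total path length)/(elapsed time); on a piecewise-linear x-t graph the path length is Σ|Δx|.
0–2 s: |Δx| = |2 − 9| = 7 m
2–5 s: |Δx| = |2 − 2| = 0 m
5–6 s: |Δx| = |8 − 2| = 6 m
Total path = 13 m; average speed = 13/6 = 13/6 m/s.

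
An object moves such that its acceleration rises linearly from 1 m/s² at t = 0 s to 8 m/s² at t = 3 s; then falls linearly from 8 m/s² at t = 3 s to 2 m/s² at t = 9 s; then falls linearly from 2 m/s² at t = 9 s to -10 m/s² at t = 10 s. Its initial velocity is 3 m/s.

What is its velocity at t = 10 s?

Δv equals the area under the a-t graph; then v = v₀ + Δv.
0–3 s: ½(1 + 8)(3) = 13.5 m/s
3–9 s: ½(8 + 2)(6) = 30 m/s
9–10 s: ½(2 + -10)(1) = -4 m/s
Δv = 39.5 m/s, so v(10) = 3 + (39.5) = 42.5 m/s.

42.5 m/s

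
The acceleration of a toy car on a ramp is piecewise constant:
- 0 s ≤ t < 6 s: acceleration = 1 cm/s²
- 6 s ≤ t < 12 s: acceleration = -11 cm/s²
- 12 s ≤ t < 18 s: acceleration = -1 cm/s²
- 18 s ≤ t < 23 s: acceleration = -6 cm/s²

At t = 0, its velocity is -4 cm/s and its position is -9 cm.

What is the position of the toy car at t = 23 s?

On each constant-a segment, Δv = aΔt and Δx = v₀Δt + ½aΔt²; chain segment to segment.
0–6 s: v starts -4 cm/s; Δx = -4·6 + ½·1·6² = -6 cm; v ends 2 cm/s.
6–12 s: v starts 2 cm/s; Δx = 2·6 + ½·-11·6² = -186 cm; v ends -64 cm/s.
12–18 s: v starts -64 cm/s; Δx = -64·6 + ½·-1·6² = -402 cm; v ends -70 cm/s.
18–23 s: v starts -70 cm/s; Δx = -70·5 + ½·-6·5² = -425 cm; v ends -100 cm/s.
x(23) = -9 + Σ Δx = -1028 cm.

-1028 cm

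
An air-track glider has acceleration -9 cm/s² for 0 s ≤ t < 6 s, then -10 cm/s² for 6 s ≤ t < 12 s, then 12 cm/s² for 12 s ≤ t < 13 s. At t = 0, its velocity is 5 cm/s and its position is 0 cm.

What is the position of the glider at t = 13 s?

On each constant-a segment, Δv = aΔt and Δx = v₀Δt + ½aΔt²; chain segment to segment.
0–6 s: v starts 5 cm/s; Δx = 5·6 + ½·-9·6² = -132 cm; v ends -49 cm/s.
6–12 s: v starts -49 cm/s; Δx = -49·6 + ½·-10·6² = -474 cm; v ends -109 cm/s.
12–13 s: v starts -109 cm/s; Δx = -109·1 + ½·12·1² = -103 cm; v ends -97 cm/s.
x(13) = 0 + Σ Δx = -709 cm.

-709 cm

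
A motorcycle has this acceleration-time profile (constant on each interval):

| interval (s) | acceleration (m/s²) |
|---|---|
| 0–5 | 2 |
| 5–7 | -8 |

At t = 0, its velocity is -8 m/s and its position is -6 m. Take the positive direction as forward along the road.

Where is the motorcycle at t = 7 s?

On each constant-a segment, Δv = aΔt and Δx = v₀Δt + ½aΔt²; chain segment to segment.
0–5 s: v starts -8 m/s; Δx = -8·5 + ½·2·5² = -15 m; v ends 2 m/s.
5–7 s: v starts 2 m/s; Δx = 2·2 + ½·-8·2² = -12 m; v ends -14 m/s.
x(7) = -6 + Σ Δx = -33 m.

-33 m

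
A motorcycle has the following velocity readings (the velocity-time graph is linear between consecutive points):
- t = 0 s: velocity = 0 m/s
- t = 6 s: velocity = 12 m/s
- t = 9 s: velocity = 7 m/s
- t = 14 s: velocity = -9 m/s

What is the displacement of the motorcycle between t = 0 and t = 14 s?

59.5 m

Displacement is the signed area under the v-t curve.
0–6 s: ½(0 + 12)(6) = 36 m
6–9 s: ½(12 + 7)(3) = 28.5 m
9–14 s: ½(7 + -9)(5) = -5 m
Net displacement = 59.5 m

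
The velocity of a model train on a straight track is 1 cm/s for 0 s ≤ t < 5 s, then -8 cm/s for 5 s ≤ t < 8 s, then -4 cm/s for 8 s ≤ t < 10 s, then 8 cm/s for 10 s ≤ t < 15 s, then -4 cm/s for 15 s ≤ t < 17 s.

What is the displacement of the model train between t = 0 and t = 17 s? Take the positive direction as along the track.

5 cm

Displacement is the signed area under the v-t curve.
0–5 s: 1 × 5 = 5 cm
5–8 s: -8 × 3 = -24 cm
8–10 s: -4 × 2 = -8 cm
10–15 s: 8 × 5 = 40 cm
15–17 s: -4 × 2 = -8 cm
Net displacement = 5 cm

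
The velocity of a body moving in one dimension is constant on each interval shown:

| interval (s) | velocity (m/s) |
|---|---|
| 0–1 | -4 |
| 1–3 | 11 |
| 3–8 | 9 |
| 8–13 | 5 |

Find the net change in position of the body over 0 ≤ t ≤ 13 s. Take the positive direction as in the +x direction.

Net displacement equals the area under the velocity-time graph (areas below the axis count negative).
0–1 s: -4 × 1 = -4 m
1–3 s: 11 × 2 = 22 m
3–8 s: 9 × 5 = 45 m
8–13 s: 5 × 5 = 25 m
Net displacement = 88 m

88 m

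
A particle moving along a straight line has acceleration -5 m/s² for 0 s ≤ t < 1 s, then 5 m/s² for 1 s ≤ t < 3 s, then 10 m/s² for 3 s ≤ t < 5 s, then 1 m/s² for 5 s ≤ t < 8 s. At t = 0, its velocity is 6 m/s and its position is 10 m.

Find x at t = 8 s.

165 m

On each constant-a segment, Δv = aΔt and Δx = v₀Δt + ½aΔt²; chain segment to segment.
0–1 s: v starts 6 m/s; Δx = 6·1 + ½·-5·1² = 3.5 m; v ends 1 m/s.
1–3 s: v starts 1 m/s; Δx = 1·2 + ½·5·2² = 12 m; v ends 11 m/s.
3–5 s: v starts 11 m/s; Δx = 11·2 + ½·10·2² = 42 m; v ends 31 m/s.
5–8 s: v starts 31 m/s; Δx = 31·3 + ½·1·3² = 97.5 m; v ends 34 m/s.
x(8) = 10 + Σ Δx = 165 m.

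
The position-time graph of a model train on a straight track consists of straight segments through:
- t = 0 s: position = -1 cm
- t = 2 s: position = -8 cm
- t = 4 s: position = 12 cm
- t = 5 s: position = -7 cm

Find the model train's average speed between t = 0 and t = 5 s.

Average speed = (total path length)/(elapsed time); on a piecewise-linear x-t graph the path length is Σ|Δx|.
0–2 s: |Δx| = |-8 − -1| = 7 cm
2–4 s: |Δx| = |12 − -8| = 20 cm
4–5 s: |Δx| = |-7 − 12| = 19 cm
Total path = 46 cm; average speed = 46/5 = 9.2 cm/s.

9.2 cm/s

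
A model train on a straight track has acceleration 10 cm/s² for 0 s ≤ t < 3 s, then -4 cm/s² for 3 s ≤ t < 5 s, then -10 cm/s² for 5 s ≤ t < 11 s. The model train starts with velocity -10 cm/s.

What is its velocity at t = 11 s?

Δv equals the area under the a-t graph; then v = v₀ + Δv.
0–3 s: 10 × 3 = 30 cm/s
3–5 s: -4 × 2 = -8 cm/s
5–11 s: -10 × 6 = -60 cm/s
Δv = -38 cm/s, so v(11) = -10 + (-38) = -48 cm/s.

-48 cm/s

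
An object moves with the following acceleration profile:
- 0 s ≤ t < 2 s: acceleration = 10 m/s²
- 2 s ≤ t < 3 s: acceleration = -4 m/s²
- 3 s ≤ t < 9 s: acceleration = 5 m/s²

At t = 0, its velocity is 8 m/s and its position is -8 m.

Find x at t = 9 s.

288 m

On each constant-a segment, Δv = aΔt and Δx = v₀Δt + ½aΔt²; chain segment to segment.
0–2 s: v starts 8 m/s; Δx = 8·2 + ½·10·2² = 36 m; v ends 28 m/s.
2–3 s: v starts 28 m/s; Δx = 28·1 + ½·-4·1² = 26 m; v ends 24 m/s.
3–9 s: v starts 24 m/s; Δx = 24·6 + ½·5·6² = 234 m; v ends 54 m/s.
x(9) = -8 + Σ Δx = 288 m.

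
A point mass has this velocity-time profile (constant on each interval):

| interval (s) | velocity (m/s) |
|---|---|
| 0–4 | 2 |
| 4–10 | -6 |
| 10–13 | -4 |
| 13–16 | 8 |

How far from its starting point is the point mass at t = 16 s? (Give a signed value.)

-16 m

Net displacement equals the area under the velocity-time graph (areas below the axis count negative).
0–4 s: 2 × 4 = 8 m
4–10 s: -6 × 6 = -36 m
10–13 s: -4 × 3 = -12 m
13–16 s: 8 × 3 = 24 m
Net displacement = -16 m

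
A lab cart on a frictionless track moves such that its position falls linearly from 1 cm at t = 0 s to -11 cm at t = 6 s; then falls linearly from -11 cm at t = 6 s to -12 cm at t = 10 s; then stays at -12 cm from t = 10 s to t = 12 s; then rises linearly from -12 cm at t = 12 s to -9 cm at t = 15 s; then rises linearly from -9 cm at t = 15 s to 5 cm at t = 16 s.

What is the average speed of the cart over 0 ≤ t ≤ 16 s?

Average speed = (total path length)/(elapsed time); on a piecewise-linear x-t graph the path length is Σ|Δx|.
0–6 s: |Δx| = |-11 − 1| = 12 cm
6–10 s: |Δx| = |-12 − -11| = 1 cm
10–12 s: |Δx| = |-12 − -12| = 0 cm
12–15 s: |Δx| = |-9 − -12| = 3 cm
15–16 s: |Δx| = |5 − -9| = 14 cm
Total path = 30 cm; average speed = 30/16 = 1.875 cm/s.

1.875 cm/s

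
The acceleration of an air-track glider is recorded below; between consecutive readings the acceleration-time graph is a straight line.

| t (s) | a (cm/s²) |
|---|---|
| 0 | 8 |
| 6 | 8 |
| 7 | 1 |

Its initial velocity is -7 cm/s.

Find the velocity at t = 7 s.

45.5 cm/s

Δv equals the area under the a-t graph; then v = v₀ + Δv.
0–6 s: 8 × 6 = 48 cm/s
6–7 s: ½(8 + 1)(1) = 4.5 cm/s
Δv = 52.5 cm/s, so v(7) = -7 + (52.5) = 45.5 cm/s.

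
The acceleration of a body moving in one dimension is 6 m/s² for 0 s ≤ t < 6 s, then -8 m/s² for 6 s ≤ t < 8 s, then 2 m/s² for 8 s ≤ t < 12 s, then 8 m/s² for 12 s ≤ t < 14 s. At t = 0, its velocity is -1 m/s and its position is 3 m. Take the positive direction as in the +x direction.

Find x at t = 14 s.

321 m

On each constant-a segment, Δv = aΔt and Δx = v₀Δt + ½aΔt²; chain segment to segment.
0–6 s: v starts -1 m/s; Δx = -1·6 + ½·6·6² = 102 m; v ends 35 m/s.
6–8 s: v starts 35 m/s; Δx = 35·2 + ½·-8·2² = 54 m; v ends 19 m/s.
8–12 s: v starts 19 m/s; Δx = 19·4 + ½·2·4² = 92 m; v ends 27 m/s.
12–14 s: v starts 27 m/s; Δx = 27·2 + ½·8·2² = 70 m; v ends 43 m/s.
x(14) = 3 + Σ Δx = 321 m.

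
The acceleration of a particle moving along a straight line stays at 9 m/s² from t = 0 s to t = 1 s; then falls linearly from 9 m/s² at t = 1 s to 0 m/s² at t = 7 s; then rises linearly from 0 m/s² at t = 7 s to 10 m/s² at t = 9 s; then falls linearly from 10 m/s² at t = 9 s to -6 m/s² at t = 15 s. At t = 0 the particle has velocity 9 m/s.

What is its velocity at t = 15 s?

67 m/s

Δv equals the area under the a-t graph; then v = v₀ + Δv.
0–1 s: 9 × 1 = 9 m/s
1–7 s: ½(9 + 0)(6) = 27 m/s
7–9 s: ½(0 + 10)(2) = 10 m/s
9–15 s: ½(10 + -6)(6) = 12 m/s
Δv = 58 m/s, so v(15) = 9 + (58) = 67 m/s.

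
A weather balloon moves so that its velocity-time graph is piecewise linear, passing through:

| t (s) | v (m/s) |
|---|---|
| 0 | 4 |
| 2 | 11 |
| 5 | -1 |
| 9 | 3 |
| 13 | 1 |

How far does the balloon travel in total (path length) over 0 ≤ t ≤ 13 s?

Distance (not displacement) is the total path length: add the absolute areas under v-t.
0–2 s: |½(4 + 11)(2)| = 15 m
2–5 s: v = 0 at t = 4.75 s; triangle areas 15.125 + 0.125 = 15.25 m
5–9 s: v = 0 at t = 6 s; triangle areas 0.5 + 4.5 = 5 m
9–13 s: |½(3 + 1)(4)| = 8 m
Total distance = 43.25 m

43.25 m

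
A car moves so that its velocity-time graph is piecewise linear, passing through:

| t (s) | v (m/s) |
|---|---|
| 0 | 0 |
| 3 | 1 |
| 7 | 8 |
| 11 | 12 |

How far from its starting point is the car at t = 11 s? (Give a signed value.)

Displacement is the signed area under the v-t curve.
0–3 s: ½(0 + 1)(3) = 1.5 m
3–7 s: ½(1 + 8)(4) = 18 m
7–11 s: ½(8 + 12)(4) = 40 m
Net displacement = 59.5 m

59.5 m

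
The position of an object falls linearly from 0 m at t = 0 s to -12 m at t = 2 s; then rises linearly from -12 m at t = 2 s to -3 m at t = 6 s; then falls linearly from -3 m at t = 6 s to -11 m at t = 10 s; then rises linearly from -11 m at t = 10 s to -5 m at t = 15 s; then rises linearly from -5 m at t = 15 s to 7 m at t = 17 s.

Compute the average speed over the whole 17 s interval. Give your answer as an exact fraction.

Average speed = (total path length)/(elapsed time); on a piecewise-linear x-t graph the path length is Σ|Δx|.
0–2 s: |Δx| = |-12 − 0| = 12 m
2–6 s: |Δx| = |-3 − -12| = 9 m
6–10 s: |Δx| = |-11 − -3| = 8 m
10–15 s: |Δx| = |-5 − -11| = 6 m
15–17 s: |Δx| = |7 − -5| = 12 m
Total path = 47 m; average speed = 47/17 = 47/17 m/s.

47/17 m/s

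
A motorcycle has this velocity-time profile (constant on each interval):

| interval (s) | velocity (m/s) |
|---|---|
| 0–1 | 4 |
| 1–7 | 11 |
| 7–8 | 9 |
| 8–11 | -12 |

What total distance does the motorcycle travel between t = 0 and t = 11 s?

Total distance travelled is ∫|v| dt — sum the magnitudes of each area piece.
0–1 s: |4| × 1 = 4 m
1–7 s: |11| × 6 = 66 m
7–8 s: |9| × 1 = 9 m
8–11 s: |-12| × 3 = 36 m
Total distance = 115 m

115 m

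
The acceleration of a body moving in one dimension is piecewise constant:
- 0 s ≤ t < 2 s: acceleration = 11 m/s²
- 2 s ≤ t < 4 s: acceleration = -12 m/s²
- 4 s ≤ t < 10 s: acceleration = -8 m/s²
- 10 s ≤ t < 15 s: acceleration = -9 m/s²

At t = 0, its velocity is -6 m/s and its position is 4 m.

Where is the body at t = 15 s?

-562.5 m

On each constant-a segment, Δv = aΔt and Δx = v₀Δt + ½aΔt²; chain segment to segment.
0–2 s: v starts -6 m/s; Δx = -6·2 + ½·11·2² = 10 m; v ends 16 m/s.
2–4 s: v starts 16 m/s; Δx = 16·2 + ½·-12·2² = 8 m; v ends -8 m/s.
4–10 s: v starts -8 m/s; Δx = -8·6 + ½·-8·6² = -192 m; v ends -56 m/s.
10–15 s: v starts -56 m/s; Δx = -56·5 + ½·-9·5² = -392.5 m; v ends -101 m/s.
x(15) = 4 + Σ Δx = -562.5 m.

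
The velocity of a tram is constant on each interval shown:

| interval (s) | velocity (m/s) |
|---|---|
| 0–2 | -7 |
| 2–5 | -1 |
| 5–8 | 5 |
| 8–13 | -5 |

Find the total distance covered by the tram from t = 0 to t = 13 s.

Distance (not displacement) is the total path length: add the absolute areas under v-t.
0–2 s: |-7| × 2 = 14 m
2–5 s: |-1| × 3 = 3 m
5–8 s: |5| × 3 = 15 m
8–13 s: |-5| × 5 = 25 m
Total distance = 57 m

57 m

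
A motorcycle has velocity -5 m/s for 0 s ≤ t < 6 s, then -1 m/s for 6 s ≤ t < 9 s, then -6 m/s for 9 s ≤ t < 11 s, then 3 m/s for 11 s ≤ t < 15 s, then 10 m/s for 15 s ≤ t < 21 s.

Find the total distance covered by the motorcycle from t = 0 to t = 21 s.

Total distance travelled is ∫|v| dt — sum the magnitudes of each area piece.
0–6 s: |-5| × 6 = 30 m
6–9 s: |-1| × 3 = 3 m
9–11 s: |-6| × 2 = 12 m
11–15 s: |3| × 4 = 12 m
15–21 s: |10| × 6 = 60 m
Total distance = 117 m

117 m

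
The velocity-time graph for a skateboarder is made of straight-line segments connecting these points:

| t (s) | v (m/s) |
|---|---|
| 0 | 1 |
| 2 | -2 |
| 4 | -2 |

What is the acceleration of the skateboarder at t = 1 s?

Acceleration is the slope of the v-t graph on 0–2 s: (-2 − 1)/(2 − 0) = -1.5 m/s².

-1.5 m/s²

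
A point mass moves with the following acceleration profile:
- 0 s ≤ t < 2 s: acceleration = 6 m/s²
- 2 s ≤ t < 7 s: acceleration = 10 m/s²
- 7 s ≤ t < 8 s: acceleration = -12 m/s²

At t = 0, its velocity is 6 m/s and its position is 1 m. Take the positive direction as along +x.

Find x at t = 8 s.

302 m

On each constant-a segment, Δv = aΔt and Δx = v₀Δt + ½aΔt²; chain segment to segment.
0–2 s: v starts 6 m/s; Δx = 6·2 + ½·6·2² = 24 m; v ends 18 m/s.
2–7 s: v starts 18 m/s; Δx = 18·5 + ½·10·5² = 215 m; v ends 68 m/s.
7–8 s: v starts 68 m/s; Δx = 68·1 + ½·-12·1² = 62 m; v ends 56 m/s.
x(8) = 1 + Σ Δx = 302 m.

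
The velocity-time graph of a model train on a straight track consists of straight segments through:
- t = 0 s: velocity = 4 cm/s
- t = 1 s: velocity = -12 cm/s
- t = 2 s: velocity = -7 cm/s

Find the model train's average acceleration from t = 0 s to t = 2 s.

-5.5 cm/s²

Average acceleration = Δv/Δt = (-7 − 4)/(2 − 0) = -5.5 cm/s².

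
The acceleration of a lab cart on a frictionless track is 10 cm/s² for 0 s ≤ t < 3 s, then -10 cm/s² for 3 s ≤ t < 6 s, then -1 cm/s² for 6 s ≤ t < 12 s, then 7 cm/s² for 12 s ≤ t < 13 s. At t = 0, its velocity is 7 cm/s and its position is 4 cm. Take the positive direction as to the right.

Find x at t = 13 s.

164.5 cm

On each constant-a segment, Δv = aΔt and Δx = v₀Δt + ½aΔt²; chain segment to segment.
0–3 s: v starts 7 cm/s; Δx = 7·3 + ½·10·3² = 66 cm; v ends 37 cm/s.
3–6 s: v starts 37 cm/s; Δx = 37·3 + ½·-10·3² = 66 cm; v ends 7 cm/s.
6–12 s: v starts 7 cm/s; Δx = 7·6 + ½·-1·6² = 24 cm; v ends 1 cm/s.
12–13 s: v starts 1 cm/s; Δx = 1·1 + ½·7·1² = 4.5 cm; v ends 8 cm/s.
x(13) = 4 + Σ Δx = 164.5 cm.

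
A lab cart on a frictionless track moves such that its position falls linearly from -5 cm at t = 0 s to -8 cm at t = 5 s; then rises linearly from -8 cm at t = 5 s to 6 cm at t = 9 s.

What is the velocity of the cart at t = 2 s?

-0.6 cm/s

Velocity is the slope of the x-t graph on 0–5 s: (-8 − -5)/(5 − 0) = -0.6 cm/s.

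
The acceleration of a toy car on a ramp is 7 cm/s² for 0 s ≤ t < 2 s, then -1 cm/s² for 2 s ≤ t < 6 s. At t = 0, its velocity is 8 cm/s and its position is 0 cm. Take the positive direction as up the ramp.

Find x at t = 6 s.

110 cm

On each constant-a segment, Δv = aΔt and Δx = v₀Δt + ½aΔt²; chain segment to segment.
0–2 s: v starts 8 cm/s; Δx = 8·2 + ½·7·2² = 30 cm; v ends 22 cm/s.
2–6 s: v starts 22 cm/s; Δx = 22·4 + ½·-1·4² = 80 cm; v ends 18 cm/s.
x(6) = 0 + Σ Δx = 110 cm.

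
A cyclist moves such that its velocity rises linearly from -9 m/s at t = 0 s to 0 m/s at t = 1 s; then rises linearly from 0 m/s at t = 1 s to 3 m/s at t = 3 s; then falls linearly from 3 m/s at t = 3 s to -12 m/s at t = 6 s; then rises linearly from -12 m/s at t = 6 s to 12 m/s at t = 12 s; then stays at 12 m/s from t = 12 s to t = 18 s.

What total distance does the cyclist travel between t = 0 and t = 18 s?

Total distance travelled is ∫|v| dt — sum the magnitudes of each area piece.
0–1 s: |½(-9 + 0)(1)| = 4.5 m
1–3 s: |½(0 + 3)(2)| = 3 m
3–6 s: v = 0 at t = 3.6 s; triangle areas 0.9 + 14.4 = 15.3 m
6–12 s: v = 0 at t = 9 s; triangle areas 18 + 18 = 36 m
12–18 s: |12| × 6 = 72 m
Total distance = 130.8 m

130.8 m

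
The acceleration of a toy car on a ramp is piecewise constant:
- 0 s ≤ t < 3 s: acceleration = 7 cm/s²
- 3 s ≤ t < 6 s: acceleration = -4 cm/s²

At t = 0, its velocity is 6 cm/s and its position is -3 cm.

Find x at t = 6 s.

109.5 cm

On each constant-a segment, Δv = aΔt and Δx = v₀Δt + ½aΔt²; chain segment to segment.
0–3 s: v starts 6 cm/s; Δx = 6·3 + ½·7·3² = 49.5 cm; v ends 27 cm/s.
3–6 s: v starts 27 cm/s; Δx = 27·3 + ½·-4·3² = 63 cm; v ends 15 cm/s.
x(6) = -3 + Σ Δx = 109.5 cm.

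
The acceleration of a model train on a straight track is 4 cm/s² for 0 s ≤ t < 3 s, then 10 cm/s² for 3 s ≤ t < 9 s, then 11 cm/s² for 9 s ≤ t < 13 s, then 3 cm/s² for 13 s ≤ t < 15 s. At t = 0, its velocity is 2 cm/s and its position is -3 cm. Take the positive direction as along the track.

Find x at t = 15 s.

On each constant-a segment, Δv = aΔt and Δx = v₀Δt + ½aΔt²; chain segment to segment.
0–3 s: v starts 2 cm/s; Δx = 2·3 + ½·4·3² = 24 cm; v ends 14 cm/s.
3–9 s: v starts 14 cm/s; Δx = 14·6 + ½·10·6² = 264 cm; v ends 74 cm/s.
9–13 s: v starts 74 cm/s; Δx = 74·4 + ½·11·4² = 384 cm; v ends 118 cm/s.
13–15 s: v starts 118 cm/s; Δx = 118·2 + ½·3·2² = 242 cm; v ends 124 cm/s.
x(15) = -3 + Σ Δx = 911 cm.

911 cm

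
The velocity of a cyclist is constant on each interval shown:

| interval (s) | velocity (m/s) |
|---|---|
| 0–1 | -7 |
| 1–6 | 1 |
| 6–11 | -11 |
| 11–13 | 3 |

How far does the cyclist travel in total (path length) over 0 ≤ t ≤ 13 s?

Total distance travelled is ∫|v| dt — sum the magnitudes of each area piece.
0–1 s: |-7| × 1 = 7 m
1–6 s: |1| × 5 = 5 m
6–11 s: |-11| × 5 = 55 m
11–13 s: |3| × 2 = 6 m
Total distance = 73 m

73 m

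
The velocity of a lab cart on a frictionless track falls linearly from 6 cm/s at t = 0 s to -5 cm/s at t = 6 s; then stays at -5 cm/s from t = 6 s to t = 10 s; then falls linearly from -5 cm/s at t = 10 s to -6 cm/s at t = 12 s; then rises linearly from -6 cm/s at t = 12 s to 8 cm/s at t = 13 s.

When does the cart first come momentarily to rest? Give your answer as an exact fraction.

t = 36/11 s

v changes sign on 0–6 s (from 6 to -5); the graph is linear there, so v = 0 at t = 0 + (-6)·(6 − 0)/(-5 − 6) = 36/11 s.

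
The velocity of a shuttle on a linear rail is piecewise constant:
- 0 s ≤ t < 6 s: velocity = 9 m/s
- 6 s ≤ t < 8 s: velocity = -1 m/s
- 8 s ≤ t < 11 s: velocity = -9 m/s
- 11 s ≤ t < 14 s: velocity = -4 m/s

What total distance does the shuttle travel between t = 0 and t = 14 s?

95 m

Distance (not displacement) is the total path length: add the absolute areas under v-t.
0–6 s: |9| × 6 = 54 m
6–8 s: |-1| × 2 = 2 m
8–11 s: |-9| × 3 = 27 m
11–14 s: |-4| × 3 = 12 m
Total distance = 95 m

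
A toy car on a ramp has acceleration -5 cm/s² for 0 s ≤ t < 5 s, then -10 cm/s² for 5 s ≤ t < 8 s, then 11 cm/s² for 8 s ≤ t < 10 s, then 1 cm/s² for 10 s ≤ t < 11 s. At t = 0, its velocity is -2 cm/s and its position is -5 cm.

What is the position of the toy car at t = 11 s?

On each constant-a segment, Δv = aΔt and Δx = v₀Δt + ½aΔt²; chain segment to segment.
0–5 s: v starts -2 cm/s; Δx = -2·5 + ½·-5·5² = -72.5 cm; v ends -27 cm/s.
5–8 s: v starts -27 cm/s; Δx = -27·3 + ½·-10·3² = -126 cm; v ends -57 cm/s.
8–10 s: v starts -57 cm/s; Δx = -57·2 + ½·11·2² = -92 cm; v ends -35 cm/s.
10–11 s: v starts -35 cm/s; Δx = -35·1 + ½·1·1² = -34.5 cm; v ends -34 cm/s.
x(11) = -5 + Σ Δx = -330 cm.

-330 cm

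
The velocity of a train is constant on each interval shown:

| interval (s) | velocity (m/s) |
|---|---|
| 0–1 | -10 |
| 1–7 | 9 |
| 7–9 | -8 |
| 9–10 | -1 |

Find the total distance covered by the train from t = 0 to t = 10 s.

81 m

Total distance travelled is ∫|v| dt — sum the magnitudes of each area piece.
0–1 s: |-10| × 1 = 10 m
1–7 s: |9| × 6 = 54 m
7–9 s: |-8| × 2 = 16 m
9–10 s: |-1| × 1 = 1 m
Total distance = 81 m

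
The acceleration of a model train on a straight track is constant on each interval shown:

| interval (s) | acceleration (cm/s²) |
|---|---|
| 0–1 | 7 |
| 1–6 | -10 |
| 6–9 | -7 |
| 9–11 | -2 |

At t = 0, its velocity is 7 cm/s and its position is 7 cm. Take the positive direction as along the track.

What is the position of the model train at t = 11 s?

-295 cm

On each constant-a segment, Δv = aΔt and Δx = v₀Δt + ½aΔt²; chain segment to segment.
0–1 s: v starts 7 cm/s; Δx = 7·1 + ½·7·1² = 10.5 cm; v ends 14 cm/s.
1–6 s: v starts 14 cm/s; Δx = 14·5 + ½·-10·5² = -55 cm; v ends -36 cm/s.
6–9 s: v starts -36 cm/s; Δx = -36·3 + ½·-7·3² = -139.5 cm; v ends -57 cm/s.
9–11 s: v starts -57 cm/s; Δx = -57·2 + ½·-2·2² = -118 cm; v ends -61 cm/s.
x(11) = 7 + Σ Δx = -295 cm.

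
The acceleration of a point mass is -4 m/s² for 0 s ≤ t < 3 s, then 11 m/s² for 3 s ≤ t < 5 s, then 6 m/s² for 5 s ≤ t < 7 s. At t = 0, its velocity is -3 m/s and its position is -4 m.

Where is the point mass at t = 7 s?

-13 m

On each constant-a segment, Δv = aΔt and Δx = v₀Δt + ½aΔt²; chain segment to segment.
0–3 s: v starts -3 m/s; Δx = -3·3 + ½·-4·3² = -27 m; v ends -15 m/s.
3–5 s: v starts -15 m/s; Δx = -15·2 + ½·11·2² = -8 m; v ends 7 m/s.
5–7 s: v starts 7 m/s; Δx = 7·2 + ½·6·2² = 26 m; v ends 19 m/s.
x(7) = -4 + Σ Δx = -13 m.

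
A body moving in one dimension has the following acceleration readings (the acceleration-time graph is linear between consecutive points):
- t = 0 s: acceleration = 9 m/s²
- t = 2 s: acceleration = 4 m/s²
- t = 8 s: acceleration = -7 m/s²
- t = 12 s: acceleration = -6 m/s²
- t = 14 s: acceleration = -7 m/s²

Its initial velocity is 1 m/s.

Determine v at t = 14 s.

-34 m/s

Δv equals the area under the a-t graph; then v = v₀ + Δv.
0–2 s: ½(9 + 4)(2) = 13 m/s
2–8 s: ½(4 + -7)(6) = -9 m/s
8–12 s: ½(-7 + -6)(4) = -26 m/s
12–14 s: ½(-6 + -7)(2) = -13 m/s
Δv = -35 m/s, so v(14) = 1 + (-35) = -34 m/s.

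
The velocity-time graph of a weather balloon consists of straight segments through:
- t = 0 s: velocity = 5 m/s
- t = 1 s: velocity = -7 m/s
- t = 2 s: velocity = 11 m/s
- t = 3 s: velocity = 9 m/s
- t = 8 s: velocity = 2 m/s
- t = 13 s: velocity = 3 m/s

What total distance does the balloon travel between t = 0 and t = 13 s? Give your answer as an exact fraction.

Total distance travelled is ∫|v| dt — sum the magnitudes of each area piece.
0–1 s: v = 0 at t = 5/12 s; triangle areas 25/24 + 49/24 = 37/12 m
1–2 s: v = 0 at t = 25/18 s; triangle areas 49/36 + 121/36 = 85/18 m
2–3 s: |½(11 + 9)(1)| = 10 m
3–8 s: |½(9 + 2)(5)| = 27.5 m
8–13 s: |½(2 + 3)(5)| = 12.5 m
Total distance = 2081/36 m

2081/36 m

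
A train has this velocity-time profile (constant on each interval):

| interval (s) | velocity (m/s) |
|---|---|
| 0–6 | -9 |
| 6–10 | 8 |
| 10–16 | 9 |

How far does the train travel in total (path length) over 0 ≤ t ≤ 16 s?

140 m

Distance (not displacement) is the total path length: add the absolute areas under v-t.
0–6 s: |-9| × 6 = 54 m
6–10 s: |8| × 4 = 32 m
10–16 s: |9| × 6 = 54 m
Total distance = 140 m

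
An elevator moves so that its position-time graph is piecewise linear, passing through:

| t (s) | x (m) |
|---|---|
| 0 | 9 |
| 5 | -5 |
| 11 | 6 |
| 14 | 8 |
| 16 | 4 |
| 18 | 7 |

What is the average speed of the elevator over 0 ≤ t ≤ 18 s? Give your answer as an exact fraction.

Average speed = (total path length)/(elapsed time); on a piecewise-linear x-t graph the path length is Σ|Δx|.
0–5 s: |Δx| = |-5 − 9| = 14 m
5–11 s: |Δx| = |6 − -5| = 11 m
11–14 s: |Δx| = |8 − 6| = 2 m
14–16 s: |Δx| = |4 − 8| = 4 m
16–18 s: |Δx| = |7 − 4| = 3 m
Total path = 34 m; average speed = 34/18 = 17/9 m/s.

17/9 m/s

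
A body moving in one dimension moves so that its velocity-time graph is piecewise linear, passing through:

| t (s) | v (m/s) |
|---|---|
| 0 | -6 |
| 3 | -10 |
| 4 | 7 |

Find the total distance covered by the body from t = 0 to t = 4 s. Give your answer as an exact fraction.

965/34 m

Total distance travelled is ∫|v| dt — sum the magnitudes of each area piece.
0–3 s: |½(-6 + -10)(3)| = 24 m
3–4 s: v = 0 at t = 61/17 s; triangle areas 50/17 + 49/34 = 149/34 m
Total distance = 965/34 m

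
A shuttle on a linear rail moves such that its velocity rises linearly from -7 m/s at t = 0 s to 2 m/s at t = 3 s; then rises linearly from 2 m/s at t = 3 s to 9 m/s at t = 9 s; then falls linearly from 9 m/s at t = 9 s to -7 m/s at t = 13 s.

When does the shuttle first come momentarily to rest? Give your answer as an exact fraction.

t = 7/3 s

v changes sign on 0–3 s (from -7 to 2); the graph is linear there, so v = 0 at t = 0 + (7)·(3 − 0)/(2 − -7) = 7/3 s.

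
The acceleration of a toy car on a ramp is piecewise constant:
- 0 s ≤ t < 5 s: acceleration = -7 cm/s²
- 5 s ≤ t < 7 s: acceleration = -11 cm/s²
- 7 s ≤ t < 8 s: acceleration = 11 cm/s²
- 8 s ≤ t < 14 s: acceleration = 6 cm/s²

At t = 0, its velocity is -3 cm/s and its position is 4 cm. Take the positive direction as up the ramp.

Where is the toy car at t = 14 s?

On each constant-a segment, Δv = aΔt and Δx = v₀Δt + ½aΔt²; chain segment to segment.
0–5 s: v starts -3 cm/s; Δx = -3·5 + ½·-7·5² = -102.5 cm; v ends -38 cm/s.
5–7 s: v starts -38 cm/s; Δx = -38·2 + ½·-11·2² = -98 cm; v ends -60 cm/s.
7–8 s: v starts -60 cm/s; Δx = -60·1 + ½·11·1² = -54.5 cm; v ends -49 cm/s.
8–14 s: v starts -49 cm/s; Δx = -49·6 + ½·6·6² = -186 cm; v ends -13 cm/s.
x(14) = 4 + Σ Δx = -437 cm.

-437 cm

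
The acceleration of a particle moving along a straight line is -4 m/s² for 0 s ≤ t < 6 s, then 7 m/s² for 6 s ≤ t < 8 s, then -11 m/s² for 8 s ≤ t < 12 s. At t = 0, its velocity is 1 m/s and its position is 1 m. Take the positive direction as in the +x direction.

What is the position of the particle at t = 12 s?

-221 m

On each constant-a segment, Δv = aΔt and Δx = v₀Δt + ½aΔt²; chain segment to segment.
0–6 s: v starts 1 m/s; Δx = 1·6 + ½·-4·6² = -66 m; v ends -23 m/s.
6–8 s: v starts -23 m/s; Δx = -23·2 + ½·7·2² = -32 m; v ends -9 m/s.
8–12 s: v starts -9 m/s; Δx = -9·4 + ½·-11·4² = -124 m; v ends -53 m/s.
x(12) = 1 + Σ Δx = -221 m.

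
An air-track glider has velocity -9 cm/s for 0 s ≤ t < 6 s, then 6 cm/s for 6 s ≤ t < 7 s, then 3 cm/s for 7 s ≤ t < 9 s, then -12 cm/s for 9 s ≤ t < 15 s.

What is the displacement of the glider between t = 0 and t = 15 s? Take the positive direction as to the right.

Displacement is the signed area under the v-t curve.
0–6 s: -9 × 6 = -54 cm
6–7 s: 6 × 1 = 6 cm
7–9 s: 3 × 2 = 6 cm
9–15 s: -12 × 6 = -72 cm
Net displacement = -114 cm

-114 cm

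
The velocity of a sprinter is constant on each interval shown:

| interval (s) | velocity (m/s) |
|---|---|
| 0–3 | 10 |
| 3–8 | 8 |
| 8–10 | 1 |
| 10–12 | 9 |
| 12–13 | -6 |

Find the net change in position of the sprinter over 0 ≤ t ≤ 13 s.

Net displacement equals the area under the velocity-time graph (areas below the axis count negative).
0–3 s: 10 × 3 = 30 m
3–8 s: 8 × 5 = 40 m
8–10 s: 1 × 2 = 2 m
10–12 s: 9 × 2 = 18 m
12–13 s: -6 × 1 = -6 m
Net displacement = 84 m

84 m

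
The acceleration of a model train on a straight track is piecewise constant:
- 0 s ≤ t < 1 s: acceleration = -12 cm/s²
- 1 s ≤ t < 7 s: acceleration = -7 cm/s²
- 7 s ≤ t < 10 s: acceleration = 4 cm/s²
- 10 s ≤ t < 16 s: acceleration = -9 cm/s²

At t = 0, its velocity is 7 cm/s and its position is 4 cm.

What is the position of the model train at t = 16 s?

-646 cm

On each constant-a segment, Δv = aΔt and Δx = v₀Δt + ½aΔt²; chain segment to segment.
0–1 s: v starts 7 cm/s; Δx = 7·1 + ½·-12·1² = 1 cm; v ends -5 cm/s.
1–7 s: v starts -5 cm/s; Δx = -5·6 + ½·-7·6² = -156 cm; v ends -47 cm/s.
7–10 s: v starts -47 cm/s; Δx = -47·3 + ½·4·3² = -123 cm; v ends -35 cm/s.
10–16 s: v starts -35 cm/s; Δx = -35·6 + ½·-9·6² = -372 cm; v ends -89 cm/s.
x(16) = 4 + Σ Δx = -646 cm.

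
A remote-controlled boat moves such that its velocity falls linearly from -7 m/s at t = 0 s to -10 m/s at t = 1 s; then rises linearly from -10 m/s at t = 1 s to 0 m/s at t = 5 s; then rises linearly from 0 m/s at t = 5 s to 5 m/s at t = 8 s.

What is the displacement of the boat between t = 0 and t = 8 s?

-21 m

Net displacement equals the area under the velocity-time graph (areas below the axis count negative).
0–1 s: ½(-7 + -10)(1) = -8.5 m
1–5 s: ½(-10 + 0)(4) = -20 m
5–8 s: ½(0 + 5)(3) = 7.5 m
Net displacement = -21 m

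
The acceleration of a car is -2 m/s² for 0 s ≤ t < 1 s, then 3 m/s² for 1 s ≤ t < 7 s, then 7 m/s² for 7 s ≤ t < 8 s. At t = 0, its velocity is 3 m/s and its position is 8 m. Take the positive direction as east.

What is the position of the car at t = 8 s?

92.5 m

On each constant-a segment, Δv = aΔt and Δx = v₀Δt + ½aΔt²; chain segment to segment.
0–1 s: v starts 3 m/s; Δx = 3·1 + ½·-2·1² = 2 m; v ends 1 m/s.
1–7 s: v starts 1 m/s; Δx = 1·6 + ½·3·6² = 60 m; v ends 19 m/s.
7–8 s: v starts 19 m/s; Δx = 19·1 + ½·7·1² = 22.5 m; v ends 26 m/s.
x(8) = 8 + Σ Δx = 92.5 m.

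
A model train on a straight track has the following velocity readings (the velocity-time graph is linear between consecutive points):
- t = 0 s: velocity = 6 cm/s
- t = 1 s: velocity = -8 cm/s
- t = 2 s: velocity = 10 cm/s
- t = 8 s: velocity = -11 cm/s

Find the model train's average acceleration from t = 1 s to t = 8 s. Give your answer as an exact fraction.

Average acceleration = Δv/Δt = (-11 − -8)/(8 − 1) = -3/7 cm/s².

-3/7 cm/s²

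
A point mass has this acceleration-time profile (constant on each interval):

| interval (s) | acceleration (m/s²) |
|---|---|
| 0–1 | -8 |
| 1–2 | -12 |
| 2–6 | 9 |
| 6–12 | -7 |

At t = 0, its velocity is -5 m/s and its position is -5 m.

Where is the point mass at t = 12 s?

-121 m

On each constant-a segment, Δv = aΔt and Δx = v₀Δt + ½aΔt²; chain segment to segment.
0–1 s: v starts -5 m/s; Δx = -5·1 + ½·-8·1² = -9 m; v ends -13 m/s.
1–2 s: v starts -13 m/s; Δx = -13·1 + ½·-12·1² = -19 m; v ends -25 m/s.
2–6 s: v starts -25 m/s; Δx = -25·4 + ½·9·4² = -28 m; v ends 11 m/s.
6–12 s: v starts 11 m/s; Δx = 11·6 + ½·-7·6² = -60 m; v ends -31 m/s.
x(12) = -5 + Σ Δx = -121 m.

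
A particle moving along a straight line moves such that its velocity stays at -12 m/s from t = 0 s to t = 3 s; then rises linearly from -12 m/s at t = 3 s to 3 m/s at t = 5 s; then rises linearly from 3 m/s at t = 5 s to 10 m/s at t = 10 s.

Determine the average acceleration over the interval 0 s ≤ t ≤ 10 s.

Average acceleration = Δv/Δt = (10 − -12)/(10 − 0) = 2.2 m/s².

2.2 m/s²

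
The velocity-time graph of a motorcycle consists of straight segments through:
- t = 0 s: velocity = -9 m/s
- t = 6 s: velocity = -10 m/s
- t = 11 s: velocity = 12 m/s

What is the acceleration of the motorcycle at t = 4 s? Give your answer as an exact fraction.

Acceleration is the slope of the v-t graph on 0–6 s: (-10 − -9)/(6 − 0) = -1/6 m/s².

-1/6 m/s²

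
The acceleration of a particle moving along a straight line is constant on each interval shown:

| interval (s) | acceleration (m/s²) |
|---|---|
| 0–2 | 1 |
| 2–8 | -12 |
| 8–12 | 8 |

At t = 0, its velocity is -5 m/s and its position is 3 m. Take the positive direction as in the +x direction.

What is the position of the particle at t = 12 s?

On each constant-a segment, Δv = aΔt and Δx = v₀Δt + ½aΔt²; chain segment to segment.
0–2 s: v starts -5 m/s; Δx = -5·2 + ½·1·2² = -8 m; v ends -3 m/s.
2–8 s: v starts -3 m/s; Δx = -3·6 + ½·-12·6² = -234 m; v ends -75 m/s.
8–12 s: v starts -75 m/s; Δx = -75·4 + ½·8·4² = -236 m; v ends -43 m/s.
x(12) = 3 + Σ Δx = -475 m.

-475 m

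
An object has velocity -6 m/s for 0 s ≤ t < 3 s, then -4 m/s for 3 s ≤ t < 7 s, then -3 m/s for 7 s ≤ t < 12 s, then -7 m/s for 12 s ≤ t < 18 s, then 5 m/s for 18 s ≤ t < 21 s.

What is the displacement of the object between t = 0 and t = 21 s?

-76 m

Net displacement equals the area under the velocity-time graph (areas below the axis count negative).
0–3 s: -6 × 3 = -18 m
3–7 s: -4 × 4 = -16 m
7–12 s: -3 × 5 = -15 m
12–18 s: -7 × 6 = -42 m
18–21 s: 5 × 3 = 15 m
Net displacement = -76 m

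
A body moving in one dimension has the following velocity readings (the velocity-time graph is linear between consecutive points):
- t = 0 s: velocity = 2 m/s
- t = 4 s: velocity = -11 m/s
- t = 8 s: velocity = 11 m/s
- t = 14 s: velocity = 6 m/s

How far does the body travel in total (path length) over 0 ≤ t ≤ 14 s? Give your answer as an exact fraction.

Total distance travelled is ∫|v| dt — sum the magnitudes of each area piece.
0–4 s: v = 0 at t = 8/13 s; triangle areas 8/13 + 242/13 = 250/13 m
4–8 s: v = 0 at t = 6 s; triangle areas 11 + 11 = 22 m
8–14 s: |½(11 + 6)(6)| = 51 m
Total distance = 1199/13 m

1199/13 m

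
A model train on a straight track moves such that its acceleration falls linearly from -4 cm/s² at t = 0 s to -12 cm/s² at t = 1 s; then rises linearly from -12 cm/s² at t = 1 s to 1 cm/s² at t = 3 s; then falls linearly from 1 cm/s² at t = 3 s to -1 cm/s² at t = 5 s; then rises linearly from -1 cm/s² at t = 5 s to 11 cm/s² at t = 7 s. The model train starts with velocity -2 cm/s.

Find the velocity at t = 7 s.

Δv equals the area under the a-t graph; then v = v₀ + Δv.
0–1 s: ½(-4 + -12)(1) = -8 cm/s
1–3 s: ½(-12 + 1)(2) = -11 cm/s
3–5 s: ½(1 + -1)(2) = 0 cm/s
5–7 s: ½(-1 + 11)(2) = 10 cm/s
Δv = -9 cm/s, so v(7) = -2 + (-9) = -11 cm/s.

-11 cm/s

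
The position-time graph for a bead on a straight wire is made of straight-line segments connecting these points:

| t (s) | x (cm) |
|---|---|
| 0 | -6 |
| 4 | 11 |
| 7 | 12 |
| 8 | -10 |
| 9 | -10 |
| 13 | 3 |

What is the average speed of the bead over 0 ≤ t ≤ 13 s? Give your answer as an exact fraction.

Average speed = (total path length)/(elapsed time); on a piecewise-linear x-t graph the path length is Σ|Δx|.
0–4 s: |Δx| = |11 − -6| = 17 cm
4–7 s: |Δx| = |12 − 11| = 1 cm
7–8 s: |Δx| = |-10 − 12| = 22 cm
8–9 s: |Δx| = |-10 − -10| = 0 cm
9–13 s: |Δx| = |3 − -10| = 13 cm
Total path = 53 cm; average speed = 53/13 = 53/13 cm/s.

53/13 cm/s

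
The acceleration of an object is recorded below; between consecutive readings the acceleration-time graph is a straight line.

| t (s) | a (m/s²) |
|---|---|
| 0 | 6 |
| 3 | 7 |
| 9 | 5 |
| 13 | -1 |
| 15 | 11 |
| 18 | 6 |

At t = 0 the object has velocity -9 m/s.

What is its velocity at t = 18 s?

90 m/s

Δv equals the area under the a-t graph; then v = v₀ + Δv.
0–3 s: ½(6 + 7)(3) = 19.5 m/s
3–9 s: ½(7 + 5)(6) = 36 m/s
9–13 s: ½(5 + -1)(4) = 8 m/s
13–15 s: ½(-1 + 11)(2) = 10 m/s
15–18 s: ½(11 + 6)(3) = 25.5 m/s
Δv = 99 m/s, so v(18) = -9 + (99) = 90 m/s.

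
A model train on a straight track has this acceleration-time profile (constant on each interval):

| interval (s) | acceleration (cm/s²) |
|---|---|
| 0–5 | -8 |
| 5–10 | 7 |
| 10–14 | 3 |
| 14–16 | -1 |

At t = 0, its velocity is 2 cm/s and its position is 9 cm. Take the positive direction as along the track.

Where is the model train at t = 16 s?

-155.5 cm

On each constant-a segment, Δv = aΔt and Δx = v₀Δt + ½aΔt²; chain segment to segment.
0–5 s: v starts 2 cm/s; Δx = 2·5 + ½·-8·5² = -90 cm; v ends -38 cm/s.
5–10 s: v starts -38 cm/s; Δx = -38·5 + ½·7·5² = -102.5 cm; v ends -3 cm/s.
10–14 s: v starts -3 cm/s; Δx = -3·4 + ½·3·4² = 12 cm; v ends 9 cm/s.
14–16 s: v starts 9 cm/s; Δx = 9·2 + ½·-1·2² = 16 cm; v ends 7 cm/s.
x(16) = 9 + Σ Δx = -155.5 cm.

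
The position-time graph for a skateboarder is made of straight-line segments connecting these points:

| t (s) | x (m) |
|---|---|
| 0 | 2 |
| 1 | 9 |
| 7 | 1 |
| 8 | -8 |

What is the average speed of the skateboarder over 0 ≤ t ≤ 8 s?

3 m/s

Average speed = (total path length)/(elapsed time); on a piecewise-linear x-t graph the path length is Σ|Δx|.
0–1 s: |Δx| = |9 − 2| = 7 m
1–7 s: |Δx| = |1 − 9| = 8 m
7–8 s: |Δx| = |-8 − 1| = 9 m
Total path = 24 m; average speed = 24/8 = 3 m/s.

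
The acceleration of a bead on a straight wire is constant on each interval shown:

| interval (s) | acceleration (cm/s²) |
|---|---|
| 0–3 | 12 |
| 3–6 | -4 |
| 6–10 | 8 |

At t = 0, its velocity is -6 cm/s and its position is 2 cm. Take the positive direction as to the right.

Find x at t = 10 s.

On each constant-a segment, Δv = aΔt and Δx = v₀Δt + ½aΔt²; chain segment to segment.
0–3 s: v starts -6 cm/s; Δx = -6·3 + ½·12·3² = 36 cm; v ends 30 cm/s.
3–6 s: v starts 30 cm/s; Δx = 30·3 + ½·-4·3² = 72 cm; v ends 18 cm/s.
6–10 s: v starts 18 cm/s; Δx = 18·4 + ½·8·4² = 136 cm; v ends 50 cm/s.
x(10) = 2 + Σ Δx = 246 cm.

246 cm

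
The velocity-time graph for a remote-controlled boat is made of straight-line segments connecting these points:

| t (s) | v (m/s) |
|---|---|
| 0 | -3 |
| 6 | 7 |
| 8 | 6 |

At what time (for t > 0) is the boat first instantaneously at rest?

v changes sign on 0–6 s (from -3 to 7); the graph is linear there, so v = 0 at t = 0 + (3)·(6 − 0)/(7 − -3) = 1.8 s.

t = 1.8 s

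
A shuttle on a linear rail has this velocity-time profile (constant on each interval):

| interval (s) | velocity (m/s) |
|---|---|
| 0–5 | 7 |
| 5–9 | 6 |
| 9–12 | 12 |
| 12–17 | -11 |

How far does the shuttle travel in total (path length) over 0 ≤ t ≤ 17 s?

Distance (not displacement) is the total path length: add the absolute areas under v-t.
0–5 s: |7| × 5 = 35 m
5–9 s: |6| × 4 = 24 m
9–12 s: |12| × 3 = 36 m
12–17 s: |-11| × 5 = 55 m
Total distance = 150 m

150 m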